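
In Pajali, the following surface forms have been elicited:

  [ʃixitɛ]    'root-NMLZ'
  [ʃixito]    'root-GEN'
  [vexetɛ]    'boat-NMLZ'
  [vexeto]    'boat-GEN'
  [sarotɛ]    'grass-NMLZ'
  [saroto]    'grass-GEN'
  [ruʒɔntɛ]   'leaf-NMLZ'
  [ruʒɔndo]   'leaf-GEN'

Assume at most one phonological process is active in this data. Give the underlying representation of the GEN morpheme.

/-do/

The GEN morpheme has two allomorphs, [-do] and [-to].
By contrast the NMLZ suffix keeps its initial [t] throughout — that segment must be underlying.
So the underlying form is /-do/, and voiced stops become voiceless after a vowel.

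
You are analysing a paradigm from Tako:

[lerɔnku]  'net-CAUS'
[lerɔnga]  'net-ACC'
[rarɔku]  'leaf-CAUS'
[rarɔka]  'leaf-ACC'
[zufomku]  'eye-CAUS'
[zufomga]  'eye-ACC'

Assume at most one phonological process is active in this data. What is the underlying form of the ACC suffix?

/-ga/

The ACC suffix surfaces as [-ga] and [-ka], depending on the final segment of the stem.
By contrast the CAUS suffix keeps its initial [k] throughout — that segment must be underlying.
The ACC suffix is therefore /-ga/ underlyingly, with post-vocalic devoicing: voiced stops become voiceless after a vowel.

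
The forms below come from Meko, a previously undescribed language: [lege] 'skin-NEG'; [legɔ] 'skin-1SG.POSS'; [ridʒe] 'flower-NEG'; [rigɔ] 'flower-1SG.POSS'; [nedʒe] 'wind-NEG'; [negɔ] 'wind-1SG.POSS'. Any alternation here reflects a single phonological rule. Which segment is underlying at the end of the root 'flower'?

/dʒ/

The root 'flower' surfaces as [ridʒe] and [rigɔ], with a stem-final [dʒ] ~ [g] alternation.
If /g/ were underlying and a rule turned it into [dʒ] before the NEG suffix, 'skin' would also alternate; but it has [g] in both [lege] and [legɔ].
So /dʒ/ is underlying, and a rule of depalatalization — palato-alveolar /dʒ/ becomes [g] when no front vowel follows — gives [g].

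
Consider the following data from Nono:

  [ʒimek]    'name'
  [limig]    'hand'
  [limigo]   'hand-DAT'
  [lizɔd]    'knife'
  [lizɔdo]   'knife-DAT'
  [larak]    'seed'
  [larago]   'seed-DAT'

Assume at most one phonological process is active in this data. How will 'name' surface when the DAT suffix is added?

[ʒimego]

The root 'seed' surfaces as [larak] and [larago], with a stem-final [k] ~ [g] alternation.
But 'hand' keeps [g] in both environments ([limig], [limigo]), so there is no rule changing /g/ to [k] in isolation.
So /k/ is underlying, and a rule of intervocalic voicing — voiceless stops become voiced between vowels — gives [g].
The one attested form of 'name', [ʒimek], shows underlying /ʒimek/. Applying the same rule between vowels gives [ʒimego].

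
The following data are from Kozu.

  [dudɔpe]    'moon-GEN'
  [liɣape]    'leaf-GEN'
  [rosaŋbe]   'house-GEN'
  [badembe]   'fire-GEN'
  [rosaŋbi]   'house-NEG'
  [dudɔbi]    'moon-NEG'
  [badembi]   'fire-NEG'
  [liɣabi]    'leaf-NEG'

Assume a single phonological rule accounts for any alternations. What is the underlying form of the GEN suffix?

/-pe/

The GEN suffix surfaces as [-be] and [-pe], depending on the final segment of the stem.
The NEG suffix, which begins with [b], is invariant after every stem; so [b] is not altered by any rule here.
The GEN suffix is therefore /-pe/ underlyingly, with post-nasal voicing: voiceless stops become voiced after a nasal.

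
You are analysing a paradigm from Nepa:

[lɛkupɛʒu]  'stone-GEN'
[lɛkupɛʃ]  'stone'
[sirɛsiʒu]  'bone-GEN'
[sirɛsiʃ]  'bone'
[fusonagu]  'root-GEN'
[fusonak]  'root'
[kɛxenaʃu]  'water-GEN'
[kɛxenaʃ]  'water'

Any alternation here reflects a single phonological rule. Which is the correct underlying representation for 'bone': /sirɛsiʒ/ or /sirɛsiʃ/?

/sirɛsiʒ/

The root 'bone' surfaces as [sirɛsiʒu] and [sirɛsiʃ], with a stem-final [ʒ] ~ [ʃ] alternation.
Compare 'water', with invariant [ʃ] in [kɛxenaʃu] and [kɛxenaʃ]: an analysis with underlying /ʃ/ and a rule producing [ʒ] before the GEN suffix would wrongly predict alternation here too.
So /ʒ/ is underlying, and a rule of word-final obstruent devoicing — voiced obstruents become voiceless word-finally — gives [ʃ].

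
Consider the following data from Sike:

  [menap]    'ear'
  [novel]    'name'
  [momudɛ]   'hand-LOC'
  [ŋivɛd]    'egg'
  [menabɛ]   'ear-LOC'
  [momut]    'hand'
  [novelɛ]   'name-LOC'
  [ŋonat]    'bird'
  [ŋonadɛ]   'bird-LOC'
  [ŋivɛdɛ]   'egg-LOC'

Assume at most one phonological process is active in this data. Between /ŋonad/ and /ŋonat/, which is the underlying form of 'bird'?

/ŋonat/

'bird' shows [t] ~ [d] at the end of the stem ([ŋonat] vs [ŋonadɛ]).
But 'egg' keeps [d] in both environments ([ŋivɛd], [ŋivɛdɛ]), so there is no rule changing /d/ to [t] in isolation.
Therefore /t/ is basic and [d] is derived by intervocalic voicing (voiceless stops become voiced between vowels).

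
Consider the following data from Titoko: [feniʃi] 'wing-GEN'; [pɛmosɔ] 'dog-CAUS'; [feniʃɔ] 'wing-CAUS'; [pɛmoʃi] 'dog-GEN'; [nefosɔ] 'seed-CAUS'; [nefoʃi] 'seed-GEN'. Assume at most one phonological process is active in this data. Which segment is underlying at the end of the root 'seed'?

The root 'seed' surfaces as [nefosɔ] and [nefoʃi], with a stem-final [s] ~ [ʃ] alternation.
If /ʃ/ were underlying and a rule turned it into [s] before the CAUS suffix, 'wing' would also alternate; but it has [ʃ] in both [feniʃɔ] and [feniʃi].
Therefore /s/ is basic and [ʃ] is derived by palatalization before a front vowel (/s/ becomes palato-alveolar [ʃ] before a front vowel).

/s/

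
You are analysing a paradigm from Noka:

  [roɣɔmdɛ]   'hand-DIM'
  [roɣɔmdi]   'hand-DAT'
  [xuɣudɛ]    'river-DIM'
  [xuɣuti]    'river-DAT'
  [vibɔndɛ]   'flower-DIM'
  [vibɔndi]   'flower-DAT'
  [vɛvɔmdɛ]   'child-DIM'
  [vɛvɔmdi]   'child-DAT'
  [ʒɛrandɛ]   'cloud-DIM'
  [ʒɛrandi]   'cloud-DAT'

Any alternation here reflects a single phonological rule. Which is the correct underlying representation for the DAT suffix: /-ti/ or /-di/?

The DAT morpheme has two allomorphs, [-di] and [-ti].
By contrast the DIM suffix keeps its initial [d] throughout — that segment must be underlying.
So the underlying form is /-ti/, and voiceless stops become voiced after a nasal.

/-ti/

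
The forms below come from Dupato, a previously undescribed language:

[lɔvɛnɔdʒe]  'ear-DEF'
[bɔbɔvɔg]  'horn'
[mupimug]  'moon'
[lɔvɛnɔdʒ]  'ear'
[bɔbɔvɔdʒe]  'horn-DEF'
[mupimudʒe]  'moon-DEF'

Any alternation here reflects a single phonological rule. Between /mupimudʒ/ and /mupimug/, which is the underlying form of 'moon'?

/mupimug/

'moon' shows [g] ~ [dʒ] at the end of the stem ([mupimug] vs [mupimudʒe]).
But 'ear' keeps [dʒ] in both environments ([lɔvɛnɔdʒ], [lɔvɛnɔdʒe]), so there is no rule changing /dʒ/ to [g] in isolation.
So /g/ is underlying, and a rule of palatalization before a front vowel — /g/ becomes palato-alveolar [dʒ] before a front vowel — gives [dʒ].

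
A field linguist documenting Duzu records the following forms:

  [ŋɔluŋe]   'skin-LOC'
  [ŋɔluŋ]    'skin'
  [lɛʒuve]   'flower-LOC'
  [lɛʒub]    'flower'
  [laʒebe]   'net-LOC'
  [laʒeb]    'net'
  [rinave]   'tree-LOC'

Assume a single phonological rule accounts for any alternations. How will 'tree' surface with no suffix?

In [lɛʒuve] and [lɛʒub] the final segment of 'flower' alternates: [v] ~ [b].
Compare 'net', with invariant [b] in [laʒebe] and [laʒeb]: an analysis with underlying /b/ and a rule producing [v] before the LOC suffix would wrongly predict alternation here too.
Therefore /v/ is basic and [b] is derived by word-final hardening (voiced fricatives become stops word-finally).
The one attested form of 'tree', [rinave], shows underlying /rinav/. Applying the same rule word-finally gives [rinab].

[rinab]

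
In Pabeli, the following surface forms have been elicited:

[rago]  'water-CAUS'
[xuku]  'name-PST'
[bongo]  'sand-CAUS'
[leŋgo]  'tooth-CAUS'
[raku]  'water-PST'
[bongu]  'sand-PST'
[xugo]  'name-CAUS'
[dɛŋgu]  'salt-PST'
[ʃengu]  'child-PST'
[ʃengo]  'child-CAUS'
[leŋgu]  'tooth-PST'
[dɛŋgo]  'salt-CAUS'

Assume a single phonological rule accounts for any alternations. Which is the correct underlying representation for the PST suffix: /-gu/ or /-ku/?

The PST morpheme has two allomorphs, [-gu] and [-ku].
By contrast the CAUS suffix keeps its initial [g] throughout — that segment must be underlying.
The PST suffix is therefore /-ku/ underlyingly, with post-nasal voicing: voiceless stops become voiced after a nasal.

/-ku/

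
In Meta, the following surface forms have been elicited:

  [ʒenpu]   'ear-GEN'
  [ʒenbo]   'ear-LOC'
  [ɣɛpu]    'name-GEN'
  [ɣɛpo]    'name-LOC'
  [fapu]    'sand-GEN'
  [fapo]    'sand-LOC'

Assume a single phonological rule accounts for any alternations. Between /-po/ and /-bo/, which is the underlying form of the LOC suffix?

/-bo/

The LOC suffix surfaces as [-bo] and [-po], depending on the final segment of the stem.
The GEN suffix, which begins with [p], is invariant after every stem; so [p] is not altered by any rule here.
The LOC suffix is therefore /-bo/ underlyingly, with post-vocalic devoicing: voiced stops become voiceless after a vowel.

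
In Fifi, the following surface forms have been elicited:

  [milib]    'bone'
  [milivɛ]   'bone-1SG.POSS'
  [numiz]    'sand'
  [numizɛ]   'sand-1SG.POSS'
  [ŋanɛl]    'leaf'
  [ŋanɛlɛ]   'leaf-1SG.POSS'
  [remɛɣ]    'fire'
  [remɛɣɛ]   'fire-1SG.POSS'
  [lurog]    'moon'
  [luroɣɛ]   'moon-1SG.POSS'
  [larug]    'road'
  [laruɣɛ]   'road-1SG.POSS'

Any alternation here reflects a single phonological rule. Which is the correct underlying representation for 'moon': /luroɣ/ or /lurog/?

/lurog/

'moon' shows [g] ~ [ɣ] at the end of the stem ([lurog] vs [luroɣɛ]).
Compare 'fire', with invariant [ɣ] in [remɛɣ] and [remɛɣɛ]: an analysis with underlying /ɣ/ and a rule producing [g] in isolation would wrongly predict alternation here too.
The underlying segment must be /g/; voiced stops become fricatives between vowels, yielding [ɣ] there.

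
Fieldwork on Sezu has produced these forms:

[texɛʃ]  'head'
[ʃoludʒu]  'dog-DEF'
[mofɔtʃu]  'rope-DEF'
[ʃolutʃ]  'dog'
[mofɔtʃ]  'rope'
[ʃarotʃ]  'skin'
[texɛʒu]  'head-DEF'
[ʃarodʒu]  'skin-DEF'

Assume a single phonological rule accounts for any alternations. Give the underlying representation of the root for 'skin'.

/ʃarodʒ/

The root 'skin' surfaces as [ʃarotʃ] and [ʃarodʒu], with a stem-final [tʃ] ~ [dʒ] alternation.
The stem 'rope' ([mofɔtʃ], [mofɔtʃu]) shows [tʃ] unchanged in both environments, so [tʃ] cannot be basic with [dʒ] derived before the DEF suffix.
The underlying segment must be /dʒ/; voiced obstruents become voiceless word-finally, yielding [tʃ] there.
The underlying form of 'skin' is therefore /ʃarodʒ/.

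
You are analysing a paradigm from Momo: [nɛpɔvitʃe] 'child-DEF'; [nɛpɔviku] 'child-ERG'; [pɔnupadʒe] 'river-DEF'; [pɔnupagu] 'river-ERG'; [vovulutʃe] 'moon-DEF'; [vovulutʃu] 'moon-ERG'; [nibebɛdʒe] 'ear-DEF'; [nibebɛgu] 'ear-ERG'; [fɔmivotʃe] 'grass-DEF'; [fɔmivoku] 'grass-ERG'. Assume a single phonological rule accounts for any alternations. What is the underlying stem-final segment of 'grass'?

/k/

'grass' shows [tʃ] ~ [k] at the end of the stem ([fɔmivotʃe] vs [fɔmivoku]).
But 'moon' keeps [tʃ] in both environments ([vovulutʃe], [vovulutʃu]), so there is no rule changing /tʃ/ to [k] before the ERG suffix.
The alternation reflects palatalization before a front vowel: /k/ and /g/ become palato-alveolar [tʃ] and [dʒ] before a front vowel. /k/ is underlying.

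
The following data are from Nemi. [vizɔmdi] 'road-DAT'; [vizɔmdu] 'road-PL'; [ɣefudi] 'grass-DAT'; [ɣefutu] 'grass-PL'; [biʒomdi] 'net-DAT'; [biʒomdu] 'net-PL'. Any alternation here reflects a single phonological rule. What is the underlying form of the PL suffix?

/-tu/

The PL morpheme has two allomorphs, [-du] and [-tu].
The DAT suffix, which begins with [d], is invariant after every stem; so [d] is not altered by any rule here.
So the underlying form is /-tu/, and voiceless stops become voiced after a nasal.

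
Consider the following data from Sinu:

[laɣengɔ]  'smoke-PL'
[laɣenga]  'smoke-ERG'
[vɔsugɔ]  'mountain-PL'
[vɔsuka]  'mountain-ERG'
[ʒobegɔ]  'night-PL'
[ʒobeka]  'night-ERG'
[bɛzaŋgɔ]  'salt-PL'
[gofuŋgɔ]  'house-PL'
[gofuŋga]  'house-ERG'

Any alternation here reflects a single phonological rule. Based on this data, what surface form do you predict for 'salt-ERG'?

[bɛzaŋga]

The ERG morpheme has two allomorphs, [-ga] and [-ka].
By contrast the PL suffix keeps its initial [g] throughout — that segment must be underlying.
The ERG suffix is therefore /-ka/ underlyingly, with post-nasal voicing: voiceless stops become voiced after a nasal.
After 'salt', which ends in a nasal, the suffix surfaces as [-ga], giving [bɛzaŋga].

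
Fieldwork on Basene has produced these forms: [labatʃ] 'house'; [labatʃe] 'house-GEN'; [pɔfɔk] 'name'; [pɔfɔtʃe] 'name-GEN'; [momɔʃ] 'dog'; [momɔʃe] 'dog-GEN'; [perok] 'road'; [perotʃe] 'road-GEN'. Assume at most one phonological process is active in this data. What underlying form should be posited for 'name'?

The root 'name' surfaces as [pɔfɔk] and [pɔfɔtʃe], with a stem-final [k] ~ [tʃ] alternation.
But 'house' keeps [tʃ] in both environments ([labatʃ], [labatʃe]), so there is no rule changing /tʃ/ to [k] in isolation.
So /k/ is underlying, and a rule of palatalization before a front vowel — /k/ becomes palato-alveolar [tʃ] before a front vowel — gives [tʃ].

/pɔfɔk/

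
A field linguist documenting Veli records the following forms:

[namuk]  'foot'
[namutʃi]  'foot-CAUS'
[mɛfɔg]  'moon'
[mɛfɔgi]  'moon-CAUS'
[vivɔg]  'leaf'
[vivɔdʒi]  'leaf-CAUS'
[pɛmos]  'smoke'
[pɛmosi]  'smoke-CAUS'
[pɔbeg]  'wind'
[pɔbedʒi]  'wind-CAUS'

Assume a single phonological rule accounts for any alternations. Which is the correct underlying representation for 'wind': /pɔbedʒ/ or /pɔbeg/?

/pɔbedʒ/

'wind' shows [g] ~ [dʒ] at the end of the stem ([pɔbeg] vs [pɔbedʒi]).
But 'moon' keeps [g] in both environments ([mɛfɔg], [mɛfɔgi]), so there is no rule changing /g/ to [dʒ] before the CAUS suffix.
The alternation reflects depalatalization: palato-alveolar /tʃ/ and /dʒ/ become [k] and [g] when no front vowel follows. /dʒ/ is underlying.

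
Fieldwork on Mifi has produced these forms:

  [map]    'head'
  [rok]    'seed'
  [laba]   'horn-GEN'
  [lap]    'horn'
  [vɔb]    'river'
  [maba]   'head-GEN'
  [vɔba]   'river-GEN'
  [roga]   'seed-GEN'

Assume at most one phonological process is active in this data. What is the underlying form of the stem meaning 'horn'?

'horn' shows [b] ~ [p] at the end of the stem ([laba] vs [lap]).
If /b/ were underlying and a rule turned it into [p] in isolation, 'river' would also alternate; but it has [b] in both [vɔba] and [vɔb].
The alternation reflects intervocalic voicing: voiceless stops become voiced between vowels. /p/ is underlying.

/lap/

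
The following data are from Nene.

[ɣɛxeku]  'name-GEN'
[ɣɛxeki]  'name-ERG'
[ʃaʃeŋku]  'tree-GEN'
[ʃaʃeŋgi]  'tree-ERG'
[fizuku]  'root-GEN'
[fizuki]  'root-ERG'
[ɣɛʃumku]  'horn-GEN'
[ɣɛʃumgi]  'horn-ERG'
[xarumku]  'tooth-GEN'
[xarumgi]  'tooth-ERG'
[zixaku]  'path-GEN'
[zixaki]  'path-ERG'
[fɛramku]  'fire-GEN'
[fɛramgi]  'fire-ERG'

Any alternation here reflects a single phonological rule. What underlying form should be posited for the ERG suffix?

/-gi/

The ERG suffix surfaces as [-gi] and [-ki], depending on the final segment of the stem.
The GEN suffix, which begins with [k], is invariant after every stem; so [k] is not altered by any rule here.
So the underlying form is /-gi/, and voiced stops become voiceless after a vowel.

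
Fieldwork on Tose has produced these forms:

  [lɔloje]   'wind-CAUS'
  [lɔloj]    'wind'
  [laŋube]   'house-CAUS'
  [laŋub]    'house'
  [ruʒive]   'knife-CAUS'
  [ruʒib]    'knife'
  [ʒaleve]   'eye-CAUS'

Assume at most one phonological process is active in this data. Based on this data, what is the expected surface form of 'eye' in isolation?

The root 'knife' surfaces as [ruʒive] and [ruʒib], with a stem-final [v] ~ [b] alternation.
If /b/ were underlying and a rule turned it into [v] before the CAUS suffix, 'house' would also alternate; but it has [b] in both [laŋube] and [laŋub].
The underlying segment must be /v/; voiced fricatives become stops word-finally, yielding [b] there.
From [ʒaleve] the stem 'eye' is /ʒalev/; word-finally this yields [ʒaleb].

[ʒaleb]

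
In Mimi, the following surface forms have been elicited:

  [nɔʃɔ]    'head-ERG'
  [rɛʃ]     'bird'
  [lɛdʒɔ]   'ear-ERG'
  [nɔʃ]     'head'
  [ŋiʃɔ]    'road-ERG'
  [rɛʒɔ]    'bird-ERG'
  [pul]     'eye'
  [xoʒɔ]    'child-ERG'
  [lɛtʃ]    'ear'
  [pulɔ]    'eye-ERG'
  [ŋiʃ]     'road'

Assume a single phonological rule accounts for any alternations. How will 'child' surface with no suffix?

In [rɛʒɔ] and [rɛʃ] the final segment of 'bird' alternates: [ʒ] ~ [ʃ].
The stem 'head' ([nɔʃɔ], [nɔʃ]) shows [ʃ] unchanged in both environments, so [ʃ] cannot be basic with [ʒ] derived before the ERG suffix.
The alternation reflects word-final obstruent devoicing: voiced obstruents become voiceless word-finally. /ʒ/ is underlying.
The one attested form of 'child', [xoʒɔ], shows underlying /xoʒ/. Applying the same rule word-finally gives [xoʃ].

[xoʃ]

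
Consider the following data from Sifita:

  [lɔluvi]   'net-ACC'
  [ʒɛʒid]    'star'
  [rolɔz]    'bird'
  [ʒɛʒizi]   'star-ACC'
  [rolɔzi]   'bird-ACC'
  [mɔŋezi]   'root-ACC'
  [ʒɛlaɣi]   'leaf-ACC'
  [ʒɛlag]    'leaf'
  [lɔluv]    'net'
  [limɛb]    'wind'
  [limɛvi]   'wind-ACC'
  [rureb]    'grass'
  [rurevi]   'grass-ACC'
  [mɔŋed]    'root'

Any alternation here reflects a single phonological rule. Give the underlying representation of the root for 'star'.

/ʒɛʒid/

'star' shows [z] ~ [d] at the end of the stem ([ʒɛʒizi] vs [ʒɛʒid]).
If /z/ were underlying and a rule turned it into [d] in isolation, 'bird' would also alternate; but it has [z] in both [rolɔzi] and [rolɔz].
So /d/ is underlying, and a rule of intervocalic spirantization — voiced stops become fricatives between vowels — gives [z].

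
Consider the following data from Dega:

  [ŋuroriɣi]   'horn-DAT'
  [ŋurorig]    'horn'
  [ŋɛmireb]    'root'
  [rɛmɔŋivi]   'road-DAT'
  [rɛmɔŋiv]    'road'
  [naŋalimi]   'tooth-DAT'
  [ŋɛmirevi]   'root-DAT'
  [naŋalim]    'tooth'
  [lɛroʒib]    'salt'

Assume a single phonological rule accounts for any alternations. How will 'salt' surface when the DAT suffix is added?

[lɛroʒivi]

In [ŋɛmirevi] and [ŋɛmireb] the final segment of 'root' alternates: [v] ~ [b].
But 'road' keeps [v] in both environments ([rɛmɔŋivi], [rɛmɔŋiv]), so there is no rule changing /v/ to [b] in isolation.
So /b/ is underlying, and a rule of intervocalic spirantization — voiced stops become fricatives between vowels — gives [v].
From [lɛroʒib] the stem 'salt' is /lɛroʒib/; between vowels this yields [lɛroʒivi].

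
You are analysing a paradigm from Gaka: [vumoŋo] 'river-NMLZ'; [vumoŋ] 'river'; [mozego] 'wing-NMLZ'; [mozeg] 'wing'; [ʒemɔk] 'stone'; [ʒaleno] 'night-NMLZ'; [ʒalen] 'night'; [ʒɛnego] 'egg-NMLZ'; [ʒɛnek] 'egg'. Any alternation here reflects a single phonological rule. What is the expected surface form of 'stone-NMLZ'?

[ʒemɔgo]

'egg' shows [g] ~ [k] at the end of the stem ([ʒɛnego] vs [ʒɛnek]).
But 'wing' keeps [g] in both environments ([mozego], [mozeg]), so there is no rule changing /g/ to [k] in isolation.
So /k/ is underlying, and a rule of intervocalic voicing — voiceless stops become voiced between vowels — gives [g].
The one attested form of 'stone', [ʒemɔk], shows underlying /ʒemɔk/. Applying the same rule between vowels gives [ʒemɔgo].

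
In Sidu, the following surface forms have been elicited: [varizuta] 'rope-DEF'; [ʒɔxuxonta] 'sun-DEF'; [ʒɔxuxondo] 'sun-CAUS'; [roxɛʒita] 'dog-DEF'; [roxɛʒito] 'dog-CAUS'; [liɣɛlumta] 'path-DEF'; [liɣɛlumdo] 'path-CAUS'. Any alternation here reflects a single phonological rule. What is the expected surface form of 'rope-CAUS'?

[varizuto]

The CAUS morpheme has two allomorphs, [-do] and [-to].
The DEF suffix, which begins with [t], is invariant after every stem; so [t] is not altered by any rule here.
So the underlying form is /-do/, and voiced stops become voiceless after a vowel.
After 'rope', which ends in a vowel, the suffix surfaces as [-to], giving [varizuto].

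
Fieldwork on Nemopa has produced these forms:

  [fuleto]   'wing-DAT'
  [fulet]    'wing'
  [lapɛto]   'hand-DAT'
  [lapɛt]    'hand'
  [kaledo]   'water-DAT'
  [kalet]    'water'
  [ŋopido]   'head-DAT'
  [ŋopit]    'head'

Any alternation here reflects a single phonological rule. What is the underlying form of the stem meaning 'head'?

/ŋopid/

The stem for 'head' ends in [d] in [ŋopido] but [t] in [ŋopit].
Compare 'wing', with invariant [t] in [fuleto] and [fulet]: an analysis with underlying /t/ and a rule producing [d] before the DAT suffix would wrongly predict alternation here too.
Therefore /d/ is basic and [t] is derived by word-final obstruent devoicing (voiced obstruents become voiceless word-finally).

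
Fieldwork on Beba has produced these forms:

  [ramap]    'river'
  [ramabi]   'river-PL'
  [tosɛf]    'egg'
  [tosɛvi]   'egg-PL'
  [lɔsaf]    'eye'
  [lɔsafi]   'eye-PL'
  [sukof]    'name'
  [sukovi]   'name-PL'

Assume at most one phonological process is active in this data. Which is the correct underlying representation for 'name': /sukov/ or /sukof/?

/sukov/

The root 'name' surfaces as [sukof] and [sukovi], with a stem-final [f] ~ [v] alternation.
Compare 'eye', with invariant [f] in [lɔsaf] and [lɔsafi]: an analysis with underlying /f/ and a rule producing [v] before the PL suffix would wrongly predict alternation here too.
So /v/ is underlying, and a rule of word-final obstruent devoicing — voiced obstruents become voiceless word-finally — gives [f].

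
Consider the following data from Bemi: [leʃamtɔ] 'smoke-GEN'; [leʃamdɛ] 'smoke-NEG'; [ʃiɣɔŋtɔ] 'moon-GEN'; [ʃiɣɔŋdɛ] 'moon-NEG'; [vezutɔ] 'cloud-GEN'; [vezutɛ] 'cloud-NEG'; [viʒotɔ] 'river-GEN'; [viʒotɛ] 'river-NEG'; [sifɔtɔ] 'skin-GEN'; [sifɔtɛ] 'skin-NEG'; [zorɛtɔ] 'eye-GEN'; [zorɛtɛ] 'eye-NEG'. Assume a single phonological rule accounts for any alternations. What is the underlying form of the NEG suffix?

/-dɛ/

The NEG suffix surfaces as [-dɛ] and [-tɛ], depending on the final segment of the stem.
By contrast the GEN suffix keeps its initial [t] throughout — that segment must be underlying.
The NEG suffix is therefore /-dɛ/ underlyingly, with post-vocalic devoicing: voiced stops become voiceless after a vowel.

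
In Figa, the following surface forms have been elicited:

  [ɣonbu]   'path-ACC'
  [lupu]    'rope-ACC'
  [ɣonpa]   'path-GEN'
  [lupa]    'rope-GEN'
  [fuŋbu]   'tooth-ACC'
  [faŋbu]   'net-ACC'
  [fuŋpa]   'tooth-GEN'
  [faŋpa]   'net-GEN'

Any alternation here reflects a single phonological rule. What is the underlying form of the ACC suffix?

The ACC morpheme has two allomorphs, [-bu] and [-pu].
By contrast the GEN suffix keeps its initial [p] throughout — that segment must be underlying.
The ACC suffix is therefore /-bu/ underlyingly, with post-vocalic devoicing: voiced stops become voiceless after a vowel.

/-bu/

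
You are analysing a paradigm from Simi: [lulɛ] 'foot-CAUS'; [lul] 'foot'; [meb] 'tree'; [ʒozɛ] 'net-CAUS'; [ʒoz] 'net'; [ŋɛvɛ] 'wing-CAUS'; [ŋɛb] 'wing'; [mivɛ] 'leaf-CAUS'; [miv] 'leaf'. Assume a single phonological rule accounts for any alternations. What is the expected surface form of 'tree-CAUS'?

[mevɛ]

In [ŋɛvɛ] and [ŋɛb] the final segment of 'wing' alternates: [v] ~ [b].
Compare 'leaf', with invariant [v] in [mivɛ] and [miv]: an analysis with underlying /v/ and a rule producing [b] in isolation would wrongly predict alternation here too.
The alternation reflects intervocalic spirantization: voiced stops become fricatives between vowels. /b/ is underlying.
From [meb] the stem 'tree' is /meb/; between vowels this yields [mevɛ].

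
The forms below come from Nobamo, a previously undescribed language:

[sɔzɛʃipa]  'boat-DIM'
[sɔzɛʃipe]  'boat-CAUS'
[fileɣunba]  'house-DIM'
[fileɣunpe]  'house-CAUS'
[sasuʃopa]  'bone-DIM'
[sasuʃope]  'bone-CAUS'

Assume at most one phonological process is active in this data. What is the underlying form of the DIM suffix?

/-ba/

The DIM suffix surfaces as [-ba] and [-pa], depending on the final segment of the stem.
By contrast the CAUS suffix keeps its initial [p] throughout — that segment must be underlying.
The DIM suffix is therefore /-ba/ underlyingly, with post-vocalic devoicing: voiced stops become voiceless after a vowel.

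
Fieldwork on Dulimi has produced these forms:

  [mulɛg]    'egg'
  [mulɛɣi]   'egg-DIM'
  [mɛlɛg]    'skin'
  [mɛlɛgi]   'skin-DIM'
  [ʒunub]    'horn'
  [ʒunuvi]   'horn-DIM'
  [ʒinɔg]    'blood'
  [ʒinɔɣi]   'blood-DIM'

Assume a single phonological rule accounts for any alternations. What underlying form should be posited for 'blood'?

In [ʒinɔg] and [ʒinɔɣi] the final segment of 'blood' alternates: [g] ~ [ɣ].
If /g/ were underlying and a rule turned it into [ɣ] before the DIM suffix, 'skin' would also alternate; but it has [g] in both [mɛlɛg] and [mɛlɛgi].
The alternation reflects word-final hardening: voiced fricatives become stops word-finally. /ɣ/ is underlying.
Hence 'blood' is /ʒinɔɣ/ underlyingly.

/ʒinɔɣ/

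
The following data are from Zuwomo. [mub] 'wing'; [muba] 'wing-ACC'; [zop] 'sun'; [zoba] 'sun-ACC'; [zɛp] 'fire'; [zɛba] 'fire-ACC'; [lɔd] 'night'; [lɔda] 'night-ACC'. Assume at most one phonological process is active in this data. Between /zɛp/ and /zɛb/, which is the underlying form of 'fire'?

/zɛp/

The stem for 'fire' ends in [p] in [zɛp] but [b] in [zɛba].
Compare 'wing', with invariant [b] in [mub] and [muba]: an analysis with underlying /b/ and a rule producing [p] in isolation would wrongly predict alternation here too.
Therefore /p/ is basic and [b] is derived by intervocalic voicing (voiceless stops become voiced between vowels).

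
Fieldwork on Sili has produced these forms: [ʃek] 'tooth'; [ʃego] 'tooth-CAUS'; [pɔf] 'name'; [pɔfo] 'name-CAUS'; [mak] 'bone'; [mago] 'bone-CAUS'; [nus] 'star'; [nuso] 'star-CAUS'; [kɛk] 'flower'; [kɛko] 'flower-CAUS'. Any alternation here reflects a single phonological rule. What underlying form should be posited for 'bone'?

/mag/

'bone' shows [k] ~ [g] at the end of the stem ([mak] vs [mago]).
Compare 'flower', with invariant [k] in [kɛk] and [kɛko]: an analysis with underlying /k/ and a rule producing [g] before the CAUS suffix would wrongly predict alternation here too.
So /g/ is underlying, and a rule of word-final obstruent devoicing — voiced obstruents become voiceless word-finally — gives [k].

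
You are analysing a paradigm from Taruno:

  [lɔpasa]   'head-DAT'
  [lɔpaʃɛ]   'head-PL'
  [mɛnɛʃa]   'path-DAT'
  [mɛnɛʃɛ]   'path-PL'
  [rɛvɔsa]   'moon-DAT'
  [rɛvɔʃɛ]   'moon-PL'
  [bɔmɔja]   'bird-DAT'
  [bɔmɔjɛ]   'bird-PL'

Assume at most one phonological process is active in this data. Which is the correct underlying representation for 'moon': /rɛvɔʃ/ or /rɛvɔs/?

/rɛvɔs/

The root 'moon' surfaces as [rɛvɔsa] and [rɛvɔʃɛ], with a stem-final [s] ~ [ʃ] alternation.
Compare 'path', with invariant [ʃ] in [mɛnɛʃa] and [mɛnɛʃɛ]: an analysis with underlying /ʃ/ and a rule producing [s] before the DAT suffix would wrongly predict alternation here too.
The underlying segment must be /s/; /s/ becomes palato-alveolar [ʃ] before a front vowel, yielding [ʃ] there.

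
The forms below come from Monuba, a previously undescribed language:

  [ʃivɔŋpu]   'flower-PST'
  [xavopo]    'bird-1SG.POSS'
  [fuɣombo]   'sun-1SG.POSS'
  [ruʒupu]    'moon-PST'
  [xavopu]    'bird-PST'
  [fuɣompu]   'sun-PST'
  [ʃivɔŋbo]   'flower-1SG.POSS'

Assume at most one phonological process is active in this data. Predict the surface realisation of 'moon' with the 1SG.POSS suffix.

[ruʒupo]

The 1SG.POSS morpheme has two allomorphs, [-bo] and [-po].
The PST suffix, which begins with [p], is invariant after every stem; so [p] is not altered by any rule here.
So the underlying form is /-bo/, and voiced stops become voiceless after a vowel.
After 'moon', which ends in a vowel, the suffix surfaces as [-po], giving [ruʒupo].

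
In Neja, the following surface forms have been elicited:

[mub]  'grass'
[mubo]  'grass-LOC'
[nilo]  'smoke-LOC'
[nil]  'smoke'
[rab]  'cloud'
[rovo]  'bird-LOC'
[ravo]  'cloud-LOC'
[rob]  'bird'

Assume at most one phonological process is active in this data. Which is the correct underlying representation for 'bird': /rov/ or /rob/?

In [rob] and [rovo] the final segment of 'bird' alternates: [b] ~ [v].
But 'grass' keeps [b] in both environments ([mub], [mubo]), so there is no rule changing /b/ to [v] before the LOC suffix.
So /v/ is underlying, and a rule of word-final hardening — voiced fricatives become stops word-finally — gives [b].

/rov/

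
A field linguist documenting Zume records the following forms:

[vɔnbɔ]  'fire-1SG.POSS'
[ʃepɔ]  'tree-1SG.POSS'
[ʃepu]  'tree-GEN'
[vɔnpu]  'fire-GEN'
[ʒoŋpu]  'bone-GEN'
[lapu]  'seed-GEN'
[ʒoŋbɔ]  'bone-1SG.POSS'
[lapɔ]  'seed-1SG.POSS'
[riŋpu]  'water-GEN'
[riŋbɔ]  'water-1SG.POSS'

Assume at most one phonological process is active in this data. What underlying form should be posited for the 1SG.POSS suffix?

The 1SG.POSS suffix surfaces as [-bɔ] and [-pɔ], depending on the final segment of the stem.
By contrast the GEN suffix keeps its initial [p] throughout — that segment must be underlying.
So the underlying form is /-bɔ/, and voiced stops become voiceless after a vowel.

/-bɔ/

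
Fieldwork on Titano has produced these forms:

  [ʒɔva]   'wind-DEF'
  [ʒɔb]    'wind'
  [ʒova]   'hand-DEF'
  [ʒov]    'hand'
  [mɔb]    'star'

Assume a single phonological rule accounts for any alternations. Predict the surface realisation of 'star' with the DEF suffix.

[mɔva]

In [ʒɔva] and [ʒɔb] the final segment of 'wind' alternates: [v] ~ [b].
The stem 'hand' ([ʒova], [ʒov]) shows [v] unchanged in both environments, so [v] cannot be basic with [b] derived in isolation.
The alternation reflects intervocalic spirantization: voiced stops become fricatives between vowels. /b/ is underlying.
From [mɔb] the stem 'star' is /mɔb/; between vowels this yields [mɔva].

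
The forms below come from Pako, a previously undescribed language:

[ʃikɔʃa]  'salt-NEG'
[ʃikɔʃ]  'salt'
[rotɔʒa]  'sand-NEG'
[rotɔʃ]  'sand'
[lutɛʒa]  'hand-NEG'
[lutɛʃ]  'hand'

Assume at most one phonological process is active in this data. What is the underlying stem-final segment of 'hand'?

'hand' shows [ʒ] ~ [ʃ] at the end of the stem ([lutɛʒa] vs [lutɛʃ]).
The stem 'salt' ([ʃikɔʃa], [ʃikɔʃ]) shows [ʃ] unchanged in both environments, so [ʃ] cannot be basic with [ʒ] derived before the NEG suffix.
The underlying segment must be /ʒ/; voiced obstruents become voiceless word-finally, yielding [ʃ] there.

/ʒ/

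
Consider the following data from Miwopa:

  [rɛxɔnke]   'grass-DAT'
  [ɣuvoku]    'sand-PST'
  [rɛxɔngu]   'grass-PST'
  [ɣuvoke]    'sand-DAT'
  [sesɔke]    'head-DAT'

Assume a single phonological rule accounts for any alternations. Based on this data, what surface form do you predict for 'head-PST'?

The PST morpheme has two allomorphs, [-gu] and [-ku].
The DAT suffix, which begins with [k], is invariant after every stem; so [k] is not altered by any rule here.
So the underlying form is /-gu/, and voiced stops become voiceless after a vowel.
After 'head', which ends in a vowel, the suffix surfaces as [-ku], giving [sesɔku].

[sesɔku]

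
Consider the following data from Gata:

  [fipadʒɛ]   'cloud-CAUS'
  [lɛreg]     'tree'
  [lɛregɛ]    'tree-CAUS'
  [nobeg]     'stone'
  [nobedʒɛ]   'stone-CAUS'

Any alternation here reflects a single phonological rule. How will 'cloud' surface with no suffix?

[fipag]

'stone' shows [g] ~ [dʒ] at the end of the stem ([nobeg] vs [nobedʒɛ]).
If /g/ were underlying and a rule turned it into [dʒ] before the CAUS suffix, 'tree' would also alternate; but it has [g] in both [lɛreg] and [lɛregɛ].
So /dʒ/ is underlying, and a rule of depalatalization — palato-alveolar /dʒ/ becomes [g] when no front vowel follows — gives [g].
The one attested form of 'cloud', [fipadʒɛ], shows underlying /fipadʒ/. Applying the same rule when no front vowel follows gives [fipag].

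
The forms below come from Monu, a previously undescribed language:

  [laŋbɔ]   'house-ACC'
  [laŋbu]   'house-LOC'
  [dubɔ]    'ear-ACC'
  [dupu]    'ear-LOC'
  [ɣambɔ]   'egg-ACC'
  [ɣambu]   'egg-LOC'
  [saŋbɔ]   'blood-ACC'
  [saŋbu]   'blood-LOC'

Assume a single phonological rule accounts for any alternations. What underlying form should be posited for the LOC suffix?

The LOC morpheme has two allomorphs, [-bu] and [-pu].
The ACC suffix, which begins with [b], is invariant after every stem; so [b] is not altered by any rule here.
The LOC suffix is therefore /-pu/ underlyingly, with post-nasal voicing: voiceless stops become voiced after a nasal.

/-pu/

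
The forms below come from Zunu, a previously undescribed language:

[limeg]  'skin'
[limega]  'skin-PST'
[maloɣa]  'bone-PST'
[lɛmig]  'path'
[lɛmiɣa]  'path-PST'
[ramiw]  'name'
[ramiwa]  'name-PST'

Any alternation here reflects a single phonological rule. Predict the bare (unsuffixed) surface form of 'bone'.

[malog]

The root 'path' surfaces as [lɛmig] and [lɛmiɣa], with a stem-final [g] ~ [ɣ] alternation.
The stem 'skin' ([limeg], [limega]) shows [g] unchanged in both environments, so [g] cannot be basic with [ɣ] derived before the PST suffix.
The alternation reflects word-final hardening: voiced fricatives become stops word-finally. /ɣ/ is underlying.
From [maloɣa] the stem 'bone' is /maloɣ/; word-finally this yields [malog].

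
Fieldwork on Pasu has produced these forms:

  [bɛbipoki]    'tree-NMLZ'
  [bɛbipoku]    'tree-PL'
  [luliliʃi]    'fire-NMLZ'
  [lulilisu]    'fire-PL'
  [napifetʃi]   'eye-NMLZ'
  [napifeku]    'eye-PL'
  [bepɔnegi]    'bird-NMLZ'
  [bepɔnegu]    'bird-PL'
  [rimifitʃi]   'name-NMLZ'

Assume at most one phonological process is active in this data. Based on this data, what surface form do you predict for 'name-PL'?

'eye' shows [tʃ] ~ [k] at the end of the stem ([napifetʃi] vs [napifeku]).
The stem 'tree' ([bɛbipoki], [bɛbipoku]) shows [k] unchanged in both environments, so [k] cannot be basic with [tʃ] derived before the NMLZ suffix.
Therefore /tʃ/ is basic and [k] is derived by depalatalization (palato-alveolar /tʃ/ and /ʃ/ become [k] and [s] when no front vowel follows).
From [rimifitʃi] the stem 'name' is /rimifitʃ/; when no front vowel follows this yields [rimifiku].

[rimifiku]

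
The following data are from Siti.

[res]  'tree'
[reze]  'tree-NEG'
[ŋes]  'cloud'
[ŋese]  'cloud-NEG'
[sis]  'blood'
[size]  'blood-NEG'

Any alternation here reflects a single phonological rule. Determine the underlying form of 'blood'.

/siz/

In [sis] and [size] the final segment of 'blood' alternates: [s] ~ [z].
Compare 'cloud', with invariant [s] in [ŋes] and [ŋese]: an analysis with underlying /s/ and a rule producing [z] before the NEG suffix would wrongly predict alternation here too.
So /z/ is underlying, and a rule of word-final obstruent devoicing — voiced obstruents become voiceless word-finally — gives [s].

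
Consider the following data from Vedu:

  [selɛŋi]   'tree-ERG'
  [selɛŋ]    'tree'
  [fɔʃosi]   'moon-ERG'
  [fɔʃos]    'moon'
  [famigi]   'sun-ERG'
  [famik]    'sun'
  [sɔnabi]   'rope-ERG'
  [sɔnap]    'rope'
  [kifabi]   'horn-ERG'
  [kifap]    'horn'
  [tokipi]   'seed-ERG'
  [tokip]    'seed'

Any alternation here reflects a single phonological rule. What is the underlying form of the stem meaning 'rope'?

/sɔnab/

The stem for 'rope' ends in [b] in [sɔnabi] but [p] in [sɔnap].
The stem 'seed' ([tokipi], [tokip]) shows [p] unchanged in both environments, so [p] cannot be basic with [b] derived before the ERG suffix.
Therefore /b/ is basic and [p] is derived by word-final obstruent devoicing (voiced obstruents become voiceless word-finally).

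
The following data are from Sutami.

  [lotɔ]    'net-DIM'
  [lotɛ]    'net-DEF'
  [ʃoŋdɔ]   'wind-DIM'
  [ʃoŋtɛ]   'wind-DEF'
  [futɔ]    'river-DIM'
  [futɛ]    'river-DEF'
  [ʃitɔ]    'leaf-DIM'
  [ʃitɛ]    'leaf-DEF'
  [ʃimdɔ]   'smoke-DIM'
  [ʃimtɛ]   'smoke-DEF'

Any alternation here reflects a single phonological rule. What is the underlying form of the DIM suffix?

The DIM suffix surfaces as [-dɔ] and [-tɔ], depending on the final segment of the stem.
The DEF suffix, which begins with [t], is invariant after every stem; so [t] is not altered by any rule here.
The DIM suffix is therefore /-dɔ/ underlyingly, with post-vocalic devoicing: voiced stops become voiceless after a vowel.

/-dɔ/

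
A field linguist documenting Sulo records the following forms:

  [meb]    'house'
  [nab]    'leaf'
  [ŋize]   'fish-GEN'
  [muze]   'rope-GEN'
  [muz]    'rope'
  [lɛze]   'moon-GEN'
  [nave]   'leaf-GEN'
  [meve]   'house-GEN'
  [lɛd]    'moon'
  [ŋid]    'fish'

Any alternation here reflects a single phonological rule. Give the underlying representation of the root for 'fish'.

/ŋid/

'fish' shows [d] ~ [z] at the end of the stem ([ŋid] vs [ŋize]).
If /z/ were underlying and a rule turned it into [d] in isolation, 'rope' would also alternate; but it has [z] in both [muz] and [muze].
The underlying segment must be /d/; voiced stops become fricatives between vowels, yielding [z] there.
So 'fish' = /ŋid/.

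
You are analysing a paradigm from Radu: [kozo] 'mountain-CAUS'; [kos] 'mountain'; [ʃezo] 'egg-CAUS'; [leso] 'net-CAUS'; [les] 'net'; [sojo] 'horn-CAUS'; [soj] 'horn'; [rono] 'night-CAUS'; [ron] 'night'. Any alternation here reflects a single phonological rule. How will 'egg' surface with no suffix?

The root 'mountain' surfaces as [kozo] and [kos], with a stem-final [z] ~ [s] alternation.
If /s/ were underlying and a rule turned it into [z] before the CAUS suffix, 'net' would also alternate; but it has [s] in both [leso] and [les].
The underlying segment must be /z/; voiced obstruents become voiceless word-finally, yielding [s] there.
From [ʃezo] the stem 'egg' is /ʃez/; word-finally this yields [ʃes].

[ʃes]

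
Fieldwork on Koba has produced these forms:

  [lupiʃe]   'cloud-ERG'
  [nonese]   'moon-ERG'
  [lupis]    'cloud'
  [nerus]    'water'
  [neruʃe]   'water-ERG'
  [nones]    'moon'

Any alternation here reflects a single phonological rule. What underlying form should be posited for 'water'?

/neruʃ/

The root 'water' surfaces as [nerus] and [neruʃe], with a stem-final [s] ~ [ʃ] alternation.
But 'moon' keeps [s] in both environments ([nones], [nonese]), so there is no rule changing /s/ to [ʃ] before the ERG suffix.
The underlying segment must be /ʃ/; palato-alveolar /ʃ/ becomes [s] when no front vowel follows, yielding [s] there.
Hence 'water' is /neruʃ/ underlyingly.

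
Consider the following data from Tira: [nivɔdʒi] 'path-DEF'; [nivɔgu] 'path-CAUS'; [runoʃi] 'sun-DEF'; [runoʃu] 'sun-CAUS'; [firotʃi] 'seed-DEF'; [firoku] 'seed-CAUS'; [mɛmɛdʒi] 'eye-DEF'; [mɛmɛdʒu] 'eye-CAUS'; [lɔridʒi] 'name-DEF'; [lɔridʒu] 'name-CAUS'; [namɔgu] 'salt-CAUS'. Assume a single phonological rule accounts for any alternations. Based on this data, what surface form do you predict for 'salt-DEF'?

In [nivɔdʒi] and [nivɔgu] the final segment of 'path' alternates: [dʒ] ~ [g].
Compare 'eye', with invariant [dʒ] in [mɛmɛdʒi] and [mɛmɛdʒu]: an analysis with underlying /dʒ/ and a rule producing [g] before the CAUS suffix would wrongly predict alternation here too.
Therefore /g/ is basic and [dʒ] is derived by palatalization before a front vowel (/k/ and /g/ become palato-alveolar [tʃ] and [dʒ] before a front vowel).
The one attested form of 'salt', [namɔgu], shows underlying /namɔg/. Applying the same rule before a front vowel gives [namɔdʒi].

[namɔdʒi]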